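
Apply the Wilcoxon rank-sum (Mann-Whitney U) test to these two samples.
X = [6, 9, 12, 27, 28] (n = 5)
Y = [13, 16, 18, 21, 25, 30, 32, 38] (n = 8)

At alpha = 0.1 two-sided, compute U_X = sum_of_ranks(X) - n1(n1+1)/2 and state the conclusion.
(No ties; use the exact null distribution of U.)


Step 1: Combine and sort all 13 observations; assign midranks.
sorted (value, group): (6,X), (9,X), (12,X), (13,Y), (16,Y), (18,Y), (21,Y), (25,Y), (27,X), (28,X), (30,Y), (32,Y), (38,Y)
ranks: 6->1, 9->2, 12->3, 13->4, 16->5, 18->6, 21->7, 25->8, 27->9, 28->10, 30->11, 32->12, 38->13
Step 2: Rank sum for X: R1 = 1 + 2 + 3 + 9 + 10 = 25.
Step 3: U_X = R1 - n1(n1+1)/2 = 25 - 5*6/2 = 25 - 15 = 10.
       U_Y = n1*n2 - U_X = 40 - 10 = 30.
Step 4: No ties, so the exact null distribution of U (based on enumerating the C(13,5) = 1287 equally likely rank assignments) gives the two-sided p-value.
Step 5: p-value = 0.170940; compare to alpha = 0.1. fail to reject H0.

U_X = 10, p = 0.170940, fail to reject H0 at alpha = 0.1.


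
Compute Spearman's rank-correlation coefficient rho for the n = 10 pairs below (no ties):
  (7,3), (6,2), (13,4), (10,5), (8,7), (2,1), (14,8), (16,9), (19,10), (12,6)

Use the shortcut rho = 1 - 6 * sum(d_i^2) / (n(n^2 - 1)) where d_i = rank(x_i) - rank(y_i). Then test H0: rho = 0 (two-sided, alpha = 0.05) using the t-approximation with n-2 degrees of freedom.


Step 1: Rank x and y separately (midranks; no ties here).
rank(x): 7->3, 6->2, 13->7, 10->5, 8->4, 2->1, 14->8, 16->9, 19->10, 12->6
rank(y): 3->3, 2->2, 4->4, 5->5, 7->7, 1->1, 8->8, 9->9, 10->10, 6->6
Step 2: d_i = R_x(i) - R_y(i); compute d_i^2.
  (3-3)^2=0, (2-2)^2=0, (7-4)^2=9, (5-5)^2=0, (4-7)^2=9, (1-1)^2=0, (8-8)^2=0, (9-9)^2=0, (10-10)^2=0, (6-6)^2=0
sum(d^2) = 18.
Step 3: rho = 1 - 6*18 / (10*(10^2 - 1)) = 1 - 108/990 = 0.890909.
Step 4: Under H0, t = rho * sqrt((n-2)/(1-rho^2)) = 5.5482 ~ t(8).
Step 5: Two-sided p-value from the t-distribution with 8 df = 0.000542.
Step 6: alpha = 0.05. reject H0.

rho = 0.8909, p = 0.000542, reject H0 at alpha = 0.05.


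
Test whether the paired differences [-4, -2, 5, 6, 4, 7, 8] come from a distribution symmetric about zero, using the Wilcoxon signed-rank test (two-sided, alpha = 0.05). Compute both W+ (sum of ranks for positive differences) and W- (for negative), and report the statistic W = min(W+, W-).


Step 1: Drop any zero differences (none here) and take |d_i|.
|d| = [4, 2, 5, 6, 4, 7, 8]
Step 2: Midrank |d_i| (ties get averaged ranks).
ranks: |4|->2.5, |2|->1, |5|->4, |6|->5, |4|->2.5, |7|->6, |8|->7
Step 3: Attach original signs; sum ranks with positive sign and with negative sign.
W+ = 4 + 5 + 2.5 + 6 + 7 = 24.5
W- = 2.5 + 1 = 3.5
(Check: W+ + W- = 28 should equal n(n+1)/2 = 28.)
Step 4: Test statistic W = min(W+, W-) = 3.5.
Step 5: Ties in |d|, so use the tie-corrected normal approximation.
        E[W] = n(n+1)/4 = 7*8/4 = 14.
        Tie groups: |d|=4 (t=2); sum(t^3 - t) = 6.
        Var[W] = n(n+1)(2n+1)/24 - sum(t^3-t)/48 = 840/24 - 6/48 = 34.875.
        z = (W - E[W]) / sqrt(Var[W]) = (3.5 - 14) / 5.9055 = -1.7780.
        Two-sided p = 2*Phi(z) = 0.075404.
Step 6: alpha = 0.05. fail to reject H0.

W+ = 24.5, W- = 3.5, W = min = 3.5, p = 0.075404, fail to reject H0.


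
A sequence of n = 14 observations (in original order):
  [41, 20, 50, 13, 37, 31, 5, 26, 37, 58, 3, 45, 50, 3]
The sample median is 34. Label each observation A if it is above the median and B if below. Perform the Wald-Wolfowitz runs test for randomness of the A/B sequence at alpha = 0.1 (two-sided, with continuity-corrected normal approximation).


Step 1: Compute median = 34; label A = above, B = below.
Labels in order: ABABABBBAABAAB  (n_A = 7, n_B = 7)
Step 2: Count runs R = 10.
Step 3: Under H0 (random ordering), E[R] = 2*n_A*n_B/(n_A+n_B) + 1 = 2*7*7/14 + 1 = 8.0000.
        Var[R] = 2*n_A*n_B*(2*n_A*n_B - n_A - n_B) / ((n_A+n_B)^2 * (n_A+n_B-1)) = 8232/2548 = 3.2308.
        SD[R] = 1.7974.
Step 4: Continuity-corrected z = (R - 0.5 - E[R]) / SD[R] = (10 - 0.5 - 8.0000) / 1.7974 = 0.8345.
Step 5: Two-sided p-value via normal approximation = 2*(1 - Phi(|z|)) = 0.403986.
Step 6: alpha = 0.1. fail to reject H0.

R = 10, z = 0.8345, p = 0.403986, fail to reject H0.


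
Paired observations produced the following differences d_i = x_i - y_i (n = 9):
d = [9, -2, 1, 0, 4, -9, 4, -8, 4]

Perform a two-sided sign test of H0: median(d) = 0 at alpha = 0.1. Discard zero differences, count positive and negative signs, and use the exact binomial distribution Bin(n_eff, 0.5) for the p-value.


Step 1: Discard zero differences. Original n = 9; n_eff = number of nonzero differences = 8.
Nonzero differences (with sign): +9, -2, +1, +4, -9, +4, -8, +4
Step 2: Count signs: positive = 5, negative = 3.
Step 3: Under H0: P(positive) = 0.5, so the number of positives S ~ Bin(8, 0.5).
Step 4: Two-sided exact p-value = sum of Bin(8,0.5) probabilities at or below the observed probability = 0.726562.
Step 5: alpha = 0.1. fail to reject H0.

n_eff = 8, pos = 5, neg = 3, p = 0.726562, fail to reject H0.


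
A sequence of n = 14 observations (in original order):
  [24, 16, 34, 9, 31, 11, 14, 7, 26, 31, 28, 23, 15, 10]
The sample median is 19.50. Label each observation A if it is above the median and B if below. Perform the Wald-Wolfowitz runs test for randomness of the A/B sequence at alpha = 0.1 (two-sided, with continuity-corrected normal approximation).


Step 1: Compute median = 19.50; label A = above, B = below.
Labels in order: ABABABBBAAAABB  (n_A = 7, n_B = 7)
Step 2: Count runs R = 8.
Step 3: Under H0 (random ordering), E[R] = 2*n_A*n_B/(n_A+n_B) + 1 = 2*7*7/14 + 1 = 8.0000.
        Var[R] = 2*n_A*n_B*(2*n_A*n_B - n_A - n_B) / ((n_A+n_B)^2 * (n_A+n_B-1)) = 8232/2548 = 3.2308.
        SD[R] = 1.7974.
Step 4: R = E[R], so z = 0 with no continuity correction.
Step 5: Two-sided p-value via normal approximation = 2*(1 - Phi(|z|)) = 1.000000.
Step 6: alpha = 0.1. fail to reject H0.

R = 8, z = 0.0000, p = 1.000000, fail to reject H0.


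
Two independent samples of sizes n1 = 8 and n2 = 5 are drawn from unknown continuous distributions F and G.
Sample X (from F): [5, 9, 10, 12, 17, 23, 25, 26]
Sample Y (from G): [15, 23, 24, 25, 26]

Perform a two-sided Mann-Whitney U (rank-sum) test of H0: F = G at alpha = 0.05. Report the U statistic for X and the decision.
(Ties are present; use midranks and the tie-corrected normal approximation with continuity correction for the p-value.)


Step 1: Combine and sort all 13 observations; assign midranks.
sorted (value, group): (5,X), (9,X), (10,X), (12,X), (15,Y), (17,X), (23,X), (23,Y), (24,Y), (25,X), (25,Y), (26,X), (26,Y)
ranks: 5->1, 9->2, 10->3, 12->4, 15->5, 17->6, 23->7.5, 23->7.5, 24->9, 25->10.5, 25->10.5, 26->12.5, 26->12.5
Step 2: Rank sum for X: R1 = 1 + 2 + 3 + 4 + 6 + 7.5 + 10.5 + 12.5 = 46.5.
Step 3: U_X = R1 - n1(n1+1)/2 = 46.5 - 8*9/2 = 46.5 - 36 = 10.5.
       U_Y = n1*n2 - U_X = 40 - 10.5 = 29.5.
Step 4: Ties are present, so use the tie-corrected normal approximation (with continuity correction) for the p-value.
Step 5: p-value = 0.185859; compare to alpha = 0.05. fail to reject H0.

U_X = 10.5, p = 0.185859, fail to reject H0 at alpha = 0.05.


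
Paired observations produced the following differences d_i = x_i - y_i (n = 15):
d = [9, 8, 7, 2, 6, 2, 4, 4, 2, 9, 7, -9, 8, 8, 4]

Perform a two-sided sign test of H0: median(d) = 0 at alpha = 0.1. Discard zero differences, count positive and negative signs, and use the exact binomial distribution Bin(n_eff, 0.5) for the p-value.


Step 1: Discard zero differences. Original n = 15; n_eff = number of nonzero differences = 15.
Nonzero differences (with sign): +9, +8, +7, +2, +6, +2, +4, +4, +2, +9, +7, -9, +8, +8, +4
Step 2: Count signs: positive = 14, negative = 1.
Step 3: Under H0: P(positive) = 0.5, so the number of positives S ~ Bin(15, 0.5).
Step 4: Two-sided exact p-value = sum of Bin(15,0.5) probabilities at or below the observed probability = 0.000977.
Step 5: alpha = 0.1. reject H0.

n_eff = 15, pos = 14, neg = 1, p = 0.000977, reject H0.


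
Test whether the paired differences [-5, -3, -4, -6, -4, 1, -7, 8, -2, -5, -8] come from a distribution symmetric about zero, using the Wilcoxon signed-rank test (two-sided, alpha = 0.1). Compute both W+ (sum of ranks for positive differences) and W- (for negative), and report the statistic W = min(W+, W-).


Step 1: Drop any zero differences (none here) and take |d_i|.
|d| = [5, 3, 4, 6, 4, 1, 7, 8, 2, 5, 8]
Step 2: Midrank |d_i| (ties get averaged ranks).
ranks: |5|->6.5, |3|->3, |4|->4.5, |6|->8, |4|->4.5, |1|->1, |7|->9, |8|->10.5, |2|->2, |5|->6.5, |8|->10.5
Step 3: Attach original signs; sum ranks with positive sign and with negative sign.
W+ = 1 + 10.5 = 11.5
W- = 6.5 + 3 + 4.5 + 8 + 4.5 + 9 + 2 + 6.5 + 10.5 = 54.5
(Check: W+ + W- = 66 should equal n(n+1)/2 = 66.)
Step 4: Test statistic W = min(W+, W-) = 11.5.
Step 5: Ties in |d|, so use the tie-corrected normal approximation.
        E[W] = n(n+1)/4 = 11*12/4 = 33.
        Tie groups: |d|=4 (t=2), |d|=5 (t=2), |d|=8 (t=2); sum(t^3 - t) = 18.
        Var[W] = n(n+1)(2n+1)/24 - sum(t^3-t)/48 = 3036/24 - 18/48 = 126.125.
        z = (W - E[W]) / sqrt(Var[W]) = (11.5 - 33) / 11.2305 = -1.9144.
        Two-sided p = 2*Phi(z) = 0.055566.
Step 6: alpha = 0.1. reject H0.

W+ = 11.5, W- = 54.5, W = min = 11.5, p = 0.055566, reject H0.


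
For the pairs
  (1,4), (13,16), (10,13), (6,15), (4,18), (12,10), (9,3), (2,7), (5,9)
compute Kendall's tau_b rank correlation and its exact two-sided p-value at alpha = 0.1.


Step 1: Enumerate the 36 unordered pairs (i,j) with i<j and classify each by sign(x_j-x_i) * sign(y_j-y_i).
  (1,2):dx=+12,dy=+12->C; (1,3):dx=+9,dy=+9->C; (1,4):dx=+5,dy=+11->C; (1,5):dx=+3,dy=+14->C
  (1,6):dx=+11,dy=+6->C; (1,7):dx=+8,dy=-1->D; (1,8):dx=+1,dy=+3->C; (1,9):dx=+4,dy=+5->C
  (2,3):dx=-3,dy=-3->C; (2,4):dx=-7,dy=-1->C; (2,5):dx=-9,dy=+2->D; (2,6):dx=-1,dy=-6->C
  (2,7):dx=-4,dy=-13->C; (2,8):dx=-11,dy=-9->C; (2,9):dx=-8,dy=-7->C; (3,4):dx=-4,dy=+2->D
  (3,5):dx=-6,dy=+5->D; (3,6):dx=+2,dy=-3->D; (3,7):dx=-1,dy=-10->C; (3,8):dx=-8,dy=-6->C
  (3,9):dx=-5,dy=-4->C; (4,5):dx=-2,dy=+3->D; (4,6):dx=+6,dy=-5->D; (4,7):dx=+3,dy=-12->D
  (4,8):dx=-4,dy=-8->C; (4,9):dx=-1,dy=-6->C; (5,6):dx=+8,dy=-8->D; (5,7):dx=+5,dy=-15->D
  (5,8):dx=-2,dy=-11->C; (5,9):dx=+1,dy=-9->D; (6,7):dx=-3,dy=-7->C; (6,8):dx=-10,dy=-3->C
  (6,9):dx=-7,dy=-1->C; (7,8):dx=-7,dy=+4->D; (7,9):dx=-4,dy=+6->D; (8,9):dx=+3,dy=+2->C
Step 2: C = 23, D = 13, total pairs = 36.
Step 3: tau = (C - D)/(n(n-1)/2) = (23 - 13)/36 = 0.277778.
Step 4: Exact two-sided p-value (enumerate n! = 362880 permutations of y under H0): p = 0.358488.
Step 5: alpha = 0.1. fail to reject H0.

tau_b = 0.2778 (C=23, D=13), p = 0.358488, fail to reject H0.


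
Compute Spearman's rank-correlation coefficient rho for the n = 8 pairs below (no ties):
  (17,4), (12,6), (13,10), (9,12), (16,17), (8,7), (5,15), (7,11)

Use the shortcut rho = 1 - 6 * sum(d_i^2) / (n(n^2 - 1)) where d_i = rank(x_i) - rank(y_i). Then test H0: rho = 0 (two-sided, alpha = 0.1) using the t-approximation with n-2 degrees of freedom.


Step 1: Rank x and y separately (midranks; no ties here).
rank(x): 17->8, 12->5, 13->6, 9->4, 16->7, 8->3, 5->1, 7->2
rank(y): 4->1, 6->2, 10->4, 12->6, 17->8, 7->3, 15->7, 11->5
Step 2: d_i = R_x(i) - R_y(i); compute d_i^2.
  (8-1)^2=49, (5-2)^2=9, (6-4)^2=4, (4-6)^2=4, (7-8)^2=1, (3-3)^2=0, (1-7)^2=36, (2-5)^2=9
sum(d^2) = 112.
Step 3: rho = 1 - 6*112 / (8*(8^2 - 1)) = 1 - 672/504 = -0.333333.
Step 4: Under H0, t = rho * sqrt((n-2)/(1-rho^2)) = -0.8660 ~ t(6).
Step 5: Two-sided p-value from the t-distribution with 6 df = 0.419753.
Step 6: alpha = 0.1. fail to reject H0.

rho = -0.3333, p = 0.419753, fail to reject H0 at alpha = 0.1.


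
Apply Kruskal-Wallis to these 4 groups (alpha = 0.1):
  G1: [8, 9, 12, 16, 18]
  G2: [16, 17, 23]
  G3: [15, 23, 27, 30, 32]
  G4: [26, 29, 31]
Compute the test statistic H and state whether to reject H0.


Step 1: Combine all N = 16 observations and assign midranks.
sorted (value, group, rank): (8,G1,1), (9,G1,2), (12,G1,3), (15,G3,4), (16,G1,5.5), (16,G2,5.5), (17,G2,7), (18,G1,8), (23,G2,9.5), (23,G3,9.5), (26,G4,11), (27,G3,12), (29,G4,13), (30,G3,14), (31,G4,15), (32,G3,16)
Step 2: Sum ranks within each group.
R_1 = 19.5 (n_1 = 5)
R_2 = 22 (n_2 = 3)
R_3 = 55.5 (n_3 = 5)
R_4 = 39 (n_4 = 3)
Step 3: H = 12/(N(N+1)) * sum(R_i^2/n_i) - 3(N+1)
     = 12/(16*17) * (19.5^2/5 + 22^2/3 + 55.5^2/5 + 39^2/3) - 3*17
     = 0.044118 * 1360.43 - 51
     = 9.019118.
Step 4: Ties present; correction factor C = 1 - 12/(16^3 - 16) = 0.997059. Corrected H = 9.019118 / 0.997059 = 9.045723.
Step 5: Under H0, H ~ chi^2(3); p-value = 0.028689.
Step 6: alpha = 0.1. reject H0.

H = 9.0457, df = 3, p = 0.028689, reject H0.


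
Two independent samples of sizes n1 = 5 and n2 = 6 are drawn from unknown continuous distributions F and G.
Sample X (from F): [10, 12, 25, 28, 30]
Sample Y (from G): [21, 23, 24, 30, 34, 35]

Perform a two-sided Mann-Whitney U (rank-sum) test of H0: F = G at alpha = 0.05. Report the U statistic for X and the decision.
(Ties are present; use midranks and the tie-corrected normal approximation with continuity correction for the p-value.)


Step 1: Combine and sort all 11 observations; assign midranks.
sorted (value, group): (10,X), (12,X), (21,Y), (23,Y), (24,Y), (25,X), (28,X), (30,X), (30,Y), (34,Y), (35,Y)
ranks: 10->1, 12->2, 21->3, 23->4, 24->5, 25->6, 28->7, 30->8.5, 30->8.5, 34->10, 35->11
Step 2: Rank sum for X: R1 = 1 + 2 + 6 + 7 + 8.5 = 24.5.
Step 3: U_X = R1 - n1(n1+1)/2 = 24.5 - 5*6/2 = 24.5 - 15 = 9.5.
       U_Y = n1*n2 - U_X = 30 - 9.5 = 20.5.
Step 4: Ties are present, so use the tie-corrected normal approximation (with continuity correction) for the p-value.
Step 5: p-value = 0.360216; compare to alpha = 0.05. fail to reject H0.

U_X = 9.5, p = 0.360216, fail to reject H0 at alpha = 0.05.


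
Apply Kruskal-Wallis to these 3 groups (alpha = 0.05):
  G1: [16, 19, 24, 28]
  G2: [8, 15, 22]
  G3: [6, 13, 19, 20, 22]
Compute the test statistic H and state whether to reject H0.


Step 1: Combine all N = 12 observations and assign midranks.
sorted (value, group, rank): (6,G3,1), (8,G2,2), (13,G3,3), (15,G2,4), (16,G1,5), (19,G1,6.5), (19,G3,6.5), (20,G3,8), (22,G2,9.5), (22,G3,9.5), (24,G1,11), (28,G1,12)
Step 2: Sum ranks within each group.
R_1 = 34.5 (n_1 = 4)
R_2 = 15.5 (n_2 = 3)
R_3 = 28 (n_3 = 5)
Step 3: H = 12/(N(N+1)) * sum(R_i^2/n_i) - 3(N+1)
     = 12/(12*13) * (34.5^2/4 + 15.5^2/3 + 28^2/5) - 3*13
     = 0.076923 * 534.446 - 39
     = 2.111218.
Step 4: Ties present; correction factor C = 1 - 12/(12^3 - 12) = 0.993007. Corrected H = 2.111218 / 0.993007 = 2.126086.
Step 5: Under H0, H ~ chi^2(2); p-value = 0.345403.
Step 6: alpha = 0.05. fail to reject H0.

H = 2.1261, df = 2, p = 0.345403, fail to reject H0.


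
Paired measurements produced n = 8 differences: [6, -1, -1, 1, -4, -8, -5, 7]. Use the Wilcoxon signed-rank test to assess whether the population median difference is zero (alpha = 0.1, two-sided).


Step 1: Drop any zero differences (none here) and take |d_i|.
|d| = [6, 1, 1, 1, 4, 8, 5, 7]
Step 2: Midrank |d_i| (ties get averaged ranks).
ranks: |6|->6, |1|->2, |1|->2, |1|->2, |4|->4, |8|->8, |5|->5, |7|->7
Step 3: Attach original signs; sum ranks with positive sign and with negative sign.
W+ = 6 + 2 + 7 = 15
W- = 2 + 2 + 4 + 8 + 5 = 21
(Check: W+ + W- = 36 should equal n(n+1)/2 = 36.)
Step 4: Test statistic W = min(W+, W-) = 15.
Step 5: Ties in |d|, so use the tie-corrected normal approximation.
        E[W] = n(n+1)/4 = 8*9/4 = 18.
        Tie groups: |d|=1 (t=3); sum(t^3 - t) = 24.
        Var[W] = n(n+1)(2n+1)/24 - sum(t^3-t)/48 = 1224/24 - 24/48 = 50.5.
        z = (W - E[W]) / sqrt(Var[W]) = (15 - 18) / 7.1063 = -0.4222.
        Two-sided p = 2*Phi(z) = 0.672909.
Step 6: alpha = 0.1. fail to reject H0.

W+ = 15, W- = 21, W = min = 15, p = 0.672909, fail to reject H0.


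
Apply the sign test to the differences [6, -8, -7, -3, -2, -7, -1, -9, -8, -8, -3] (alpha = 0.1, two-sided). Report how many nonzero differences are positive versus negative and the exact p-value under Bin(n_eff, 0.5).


Step 1: Discard zero differences. Original n = 11; n_eff = number of nonzero differences = 11.
Nonzero differences (with sign): +6, -8, -7, -3, -2, -7, -1, -9, -8, -8, -3
Step 2: Count signs: positive = 1, negative = 10.
Step 3: Under H0: P(positive) = 0.5, so the number of positives S ~ Bin(11, 0.5).
Step 4: Two-sided exact p-value = sum of Bin(11,0.5) probabilities at or below the observed probability = 0.011719.
Step 5: alpha = 0.1. reject H0.

n_eff = 11, pos = 1, neg = 10, p = 0.011719, reject H0.


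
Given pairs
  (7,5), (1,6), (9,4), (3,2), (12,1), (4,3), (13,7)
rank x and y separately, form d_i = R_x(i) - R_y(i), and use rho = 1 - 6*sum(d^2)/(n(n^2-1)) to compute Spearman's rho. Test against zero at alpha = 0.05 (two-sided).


Step 1: Rank x and y separately (midranks; no ties here).
rank(x): 7->4, 1->1, 9->5, 3->2, 12->6, 4->3, 13->7
rank(y): 5->5, 6->6, 4->4, 2->2, 1->1, 3->3, 7->7
Step 2: d_i = R_x(i) - R_y(i); compute d_i^2.
  (4-5)^2=1, (1-6)^2=25, (5-4)^2=1, (2-2)^2=0, (6-1)^2=25, (3-3)^2=0, (7-7)^2=0
sum(d^2) = 52.
Step 3: rho = 1 - 6*52 / (7*(7^2 - 1)) = 1 - 312/336 = 0.071429.
Step 4: Under H0, t = rho * sqrt((n-2)/(1-rho^2)) = 0.1601 ~ t(5).
Step 5: Two-sided p-value from the t-distribution with 5 df = 0.879048.
Step 6: alpha = 0.05. fail to reject H0.

rho = 0.0714, p = 0.879048, fail to reject H0 at alpha = 0.05.


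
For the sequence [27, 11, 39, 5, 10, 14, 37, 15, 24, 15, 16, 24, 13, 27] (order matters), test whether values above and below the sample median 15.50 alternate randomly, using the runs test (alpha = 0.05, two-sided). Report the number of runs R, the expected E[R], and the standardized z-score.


Step 1: Compute median = 15.50; label A = above, B = below.
Labels in order: ABABBBABABAABA  (n_A = 7, n_B = 7)
Step 2: Count runs R = 11.
Step 3: Under H0 (random ordering), E[R] = 2*n_A*n_B/(n_A+n_B) + 1 = 2*7*7/14 + 1 = 8.0000.
        Var[R] = 2*n_A*n_B*(2*n_A*n_B - n_A - n_B) / ((n_A+n_B)^2 * (n_A+n_B-1)) = 8232/2548 = 3.2308.
        SD[R] = 1.7974.
Step 4: Continuity-corrected z = (R - 0.5 - E[R]) / SD[R] = (11 - 0.5 - 8.0000) / 1.7974 = 1.3909.
Step 5: Two-sided p-value via normal approximation = 2*(1 - Phi(|z|)) = 0.164264.
Step 6: alpha = 0.05. fail to reject H0.

R = 11, z = 1.3909, p = 0.164264, fail to reject H0.


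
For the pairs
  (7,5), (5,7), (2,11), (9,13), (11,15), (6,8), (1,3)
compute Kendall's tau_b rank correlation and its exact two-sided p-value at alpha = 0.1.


Step 1: Enumerate the 21 unordered pairs (i,j) with i<j and classify each by sign(x_j-x_i) * sign(y_j-y_i).
  (1,2):dx=-2,dy=+2->D; (1,3):dx=-5,dy=+6->D; (1,4):dx=+2,dy=+8->C; (1,5):dx=+4,dy=+10->C
  (1,6):dx=-1,dy=+3->D; (1,7):dx=-6,dy=-2->C; (2,3):dx=-3,dy=+4->D; (2,4):dx=+4,dy=+6->C
  (2,5):dx=+6,dy=+8->C; (2,6):dx=+1,dy=+1->C; (2,7):dx=-4,dy=-4->C; (3,4):dx=+7,dy=+2->C
  (3,5):dx=+9,dy=+4->C; (3,6):dx=+4,dy=-3->D; (3,7):dx=-1,dy=-8->C; (4,5):dx=+2,dy=+2->C
  (4,6):dx=-3,dy=-5->C; (4,7):dx=-8,dy=-10->C; (5,6):dx=-5,dy=-7->C; (5,7):dx=-10,dy=-12->C
  (6,7):dx=-5,dy=-5->C
Step 2: C = 16, D = 5, total pairs = 21.
Step 3: tau = (C - D)/(n(n-1)/2) = (16 - 5)/21 = 0.523810.
Step 4: Exact two-sided p-value (enumerate n! = 5040 permutations of y under H0): p = 0.136111.
Step 5: alpha = 0.1. fail to reject H0.

tau_b = 0.5238 (C=16, D=5), p = 0.136111, fail to reject H0.


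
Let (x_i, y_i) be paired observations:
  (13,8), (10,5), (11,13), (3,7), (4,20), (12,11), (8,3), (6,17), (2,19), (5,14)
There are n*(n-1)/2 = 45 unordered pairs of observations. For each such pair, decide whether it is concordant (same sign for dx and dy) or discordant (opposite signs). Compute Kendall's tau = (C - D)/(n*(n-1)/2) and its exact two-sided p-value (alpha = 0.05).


Step 1: Enumerate the 45 unordered pairs (i,j) with i<j and classify each by sign(x_j-x_i) * sign(y_j-y_i).
  (1,2):dx=-3,dy=-3->C; (1,3):dx=-2,dy=+5->D; (1,4):dx=-10,dy=-1->C; (1,5):dx=-9,dy=+12->D
  (1,6):dx=-1,dy=+3->D; (1,7):dx=-5,dy=-5->C; (1,8):dx=-7,dy=+9->D; (1,9):dx=-11,dy=+11->D
  (1,10):dx=-8,dy=+6->D; (2,3):dx=+1,dy=+8->C; (2,4):dx=-7,dy=+2->D; (2,5):dx=-6,dy=+15->D
  (2,6):dx=+2,dy=+6->C; (2,7):dx=-2,dy=-2->C; (2,8):dx=-4,dy=+12->D; (2,9):dx=-8,dy=+14->D
  (2,10):dx=-5,dy=+9->D; (3,4):dx=-8,dy=-6->C; (3,5):dx=-7,dy=+7->D; (3,6):dx=+1,dy=-2->D
  (3,7):dx=-3,dy=-10->C; (3,8):dx=-5,dy=+4->D; (3,9):dx=-9,dy=+6->D; (3,10):dx=-6,dy=+1->D
  (4,5):dx=+1,dy=+13->C; (4,6):dx=+9,dy=+4->C; (4,7):dx=+5,dy=-4->D; (4,8):dx=+3,dy=+10->C
  (4,9):dx=-1,dy=+12->D; (4,10):dx=+2,dy=+7->C; (5,6):dx=+8,dy=-9->D; (5,7):dx=+4,dy=-17->D
  (5,8):dx=+2,dy=-3->D; (5,9):dx=-2,dy=-1->C; (5,10):dx=+1,dy=-6->D; (6,7):dx=-4,dy=-8->C
  (6,8):dx=-6,dy=+6->D; (6,9):dx=-10,dy=+8->D; (6,10):dx=-7,dy=+3->D; (7,8):dx=-2,dy=+14->D
  (7,9):dx=-6,dy=+16->D; (7,10):dx=-3,dy=+11->D; (8,9):dx=-4,dy=+2->D; (8,10):dx=-1,dy=-3->C
  (9,10):dx=+3,dy=-5->D
Step 2: C = 15, D = 30, total pairs = 45.
Step 3: tau = (C - D)/(n(n-1)/2) = (15 - 30)/45 = -0.333333.
Step 4: Exact two-sided p-value (enumerate n! = 3628800 permutations of y under H0): p = 0.216373.
Step 5: alpha = 0.05. fail to reject H0.

tau_b = -0.3333 (C=15, D=30), p = 0.216373, fail to reject H0.


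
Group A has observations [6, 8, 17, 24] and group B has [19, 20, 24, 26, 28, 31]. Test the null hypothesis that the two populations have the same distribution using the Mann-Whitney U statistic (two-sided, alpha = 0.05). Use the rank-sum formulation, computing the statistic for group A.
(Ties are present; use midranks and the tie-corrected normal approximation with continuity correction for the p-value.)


Step 1: Combine and sort all 10 observations; assign midranks.
sorted (value, group): (6,X), (8,X), (17,X), (19,Y), (20,Y), (24,X), (24,Y), (26,Y), (28,Y), (31,Y)
ranks: 6->1, 8->2, 17->3, 19->4, 20->5, 24->6.5, 24->6.5, 26->8, 28->9, 31->10
Step 2: Rank sum for X: R1 = 1 + 2 + 3 + 6.5 = 12.5.
Step 3: U_X = R1 - n1(n1+1)/2 = 12.5 - 4*5/2 = 12.5 - 10 = 2.5.
       U_Y = n1*n2 - U_X = 24 - 2.5 = 21.5.
Step 4: Ties are present, so use the tie-corrected normal approximation (with continuity correction) for the p-value.
Step 5: p-value = 0.054273; compare to alpha = 0.05. fail to reject H0.

U_X = 2.5, p = 0.054273, fail to reject H0 at alpha = 0.05.


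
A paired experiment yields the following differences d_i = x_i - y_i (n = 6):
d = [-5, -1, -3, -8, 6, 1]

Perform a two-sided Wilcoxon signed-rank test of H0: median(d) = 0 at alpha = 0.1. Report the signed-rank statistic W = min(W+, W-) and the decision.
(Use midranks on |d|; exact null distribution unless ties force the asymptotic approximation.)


Step 1: Drop any zero differences (none here) and take |d_i|.
|d| = [5, 1, 3, 8, 6, 1]
Step 2: Midrank |d_i| (ties get averaged ranks).
ranks: |5|->4, |1|->1.5, |3|->3, |8|->6, |6|->5, |1|->1.5
Step 3: Attach original signs; sum ranks with positive sign and with negative sign.
W+ = 5 + 1.5 = 6.5
W- = 4 + 1.5 + 3 + 6 = 14.5
(Check: W+ + W- = 21 should equal n(n+1)/2 = 21.)
Step 4: Test statistic W = min(W+, W-) = 6.5.
Step 5: Ties in |d|, so use the tie-corrected normal approximation.
        E[W] = n(n+1)/4 = 6*7/4 = 10.5.
        Tie groups: |d|=1 (t=2); sum(t^3 - t) = 6.
        Var[W] = n(n+1)(2n+1)/24 - sum(t^3-t)/48 = 546/24 - 6/48 = 22.625.
        z = (W - E[W]) / sqrt(Var[W]) = (6.5 - 10.5) / 4.7566 = -0.8409.
        Two-sided p = 2*Phi(z) = 0.400381.
Step 6: alpha = 0.1. fail to reject H0.

W+ = 6.5, W- = 14.5, W = min = 6.5, p = 0.400381, fail to reject H0.


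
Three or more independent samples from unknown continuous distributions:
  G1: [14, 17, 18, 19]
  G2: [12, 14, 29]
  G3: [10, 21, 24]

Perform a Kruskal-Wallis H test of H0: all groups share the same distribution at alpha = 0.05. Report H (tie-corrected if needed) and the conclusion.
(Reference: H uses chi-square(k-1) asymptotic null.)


Step 1: Combine all N = 10 observations and assign midranks.
sorted (value, group, rank): (10,G3,1), (12,G2,2), (14,G1,3.5), (14,G2,3.5), (17,G1,5), (18,G1,6), (19,G1,7), (21,G3,8), (24,G3,9), (29,G2,10)
Step 2: Sum ranks within each group.
R_1 = 21.5 (n_1 = 4)
R_2 = 15.5 (n_2 = 3)
R_3 = 18 (n_3 = 3)
Step 3: H = 12/(N(N+1)) * sum(R_i^2/n_i) - 3(N+1)
     = 12/(10*11) * (21.5^2/4 + 15.5^2/3 + 18^2/3) - 3*11
     = 0.109091 * 303.646 - 33
     = 0.125000.
Step 4: Ties present; correction factor C = 1 - 6/(10^3 - 10) = 0.993939. Corrected H = 0.125000 / 0.993939 = 0.125762.
Step 5: Under H0, H ~ chi^2(2); p-value = 0.939055.
Step 6: alpha = 0.05. fail to reject H0.

H = 0.1258, df = 2, p = 0.939055, fail to reject H0.


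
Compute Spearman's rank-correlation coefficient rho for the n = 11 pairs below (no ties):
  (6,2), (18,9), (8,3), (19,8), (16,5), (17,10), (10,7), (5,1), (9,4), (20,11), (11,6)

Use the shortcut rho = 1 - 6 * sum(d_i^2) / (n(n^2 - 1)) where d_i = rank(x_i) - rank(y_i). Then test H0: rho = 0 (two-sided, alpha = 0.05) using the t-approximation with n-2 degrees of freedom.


Step 1: Rank x and y separately (midranks; no ties here).
rank(x): 6->2, 18->9, 8->3, 19->10, 16->7, 17->8, 10->5, 5->1, 9->4, 20->11, 11->6
rank(y): 2->2, 9->9, 3->3, 8->8, 5->5, 10->10, 7->7, 1->1, 4->4, 11->11, 6->6
Step 2: d_i = R_x(i) - R_y(i); compute d_i^2.
  (2-2)^2=0, (9-9)^2=0, (3-3)^2=0, (10-8)^2=4, (7-5)^2=4, (8-10)^2=4, (5-7)^2=4, (1-1)^2=0, (4-4)^2=0, (11-11)^2=0, (6-6)^2=0
sum(d^2) = 16.
Step 3: rho = 1 - 6*16 / (11*(11^2 - 1)) = 1 - 96/1320 = 0.927273.
Step 4: Under H0, t = rho * sqrt((n-2)/(1-rho^2)) = 7.4303 ~ t(9).
Step 5: Two-sided p-value from the t-distribution with 9 df = 0.000040.
Step 6: alpha = 0.05. reject H0.

rho = 0.9273, p = 0.000040, reject H0 at alpha = 0.05.


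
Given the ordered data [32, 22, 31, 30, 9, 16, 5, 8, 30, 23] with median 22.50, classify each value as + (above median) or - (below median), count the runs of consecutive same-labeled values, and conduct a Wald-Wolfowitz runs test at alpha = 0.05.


Step 1: Compute median = 22.50; label A = above, B = below.
Labels in order: ABAABBBBAA  (n_A = 5, n_B = 5)
Step 2: Count runs R = 5.
Step 3: Under H0 (random ordering), E[R] = 2*n_A*n_B/(n_A+n_B) + 1 = 2*5*5/10 + 1 = 6.0000.
        Var[R] = 2*n_A*n_B*(2*n_A*n_B - n_A - n_B) / ((n_A+n_B)^2 * (n_A+n_B-1)) = 2000/900 = 2.2222.
        SD[R] = 1.4907.
Step 4: Continuity-corrected z = (R + 0.5 - E[R]) / SD[R] = (5 + 0.5 - 6.0000) / 1.4907 = -0.3354.
Step 5: Two-sided p-value via normal approximation = 2*(1 - Phi(|z|)) = 0.737316.
Step 6: alpha = 0.05. fail to reject H0.

R = 5, z = -0.3354, p = 0.737316, fail to reject H0.


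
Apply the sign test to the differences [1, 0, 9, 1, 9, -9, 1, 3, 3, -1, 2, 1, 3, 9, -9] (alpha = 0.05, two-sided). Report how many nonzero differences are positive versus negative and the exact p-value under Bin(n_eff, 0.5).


Step 1: Discard zero differences. Original n = 15; n_eff = number of nonzero differences = 14.
Nonzero differences (with sign): +1, +9, +1, +9, -9, +1, +3, +3, -1, +2, +1, +3, +9, -9
Step 2: Count signs: positive = 11, negative = 3.
Step 3: Under H0: P(positive) = 0.5, so the number of positives S ~ Bin(14, 0.5).
Step 4: Two-sided exact p-value = sum of Bin(14,0.5) probabilities at or below the observed probability = 0.057373.
Step 5: alpha = 0.05. fail to reject H0.

n_eff = 14, pos = 11, neg = 3, p = 0.057373, fail to reject H0.


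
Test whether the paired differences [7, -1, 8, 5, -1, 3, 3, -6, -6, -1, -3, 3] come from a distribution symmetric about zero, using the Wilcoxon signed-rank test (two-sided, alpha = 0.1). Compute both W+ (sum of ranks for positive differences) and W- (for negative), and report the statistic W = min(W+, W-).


Step 1: Drop any zero differences (none here) and take |d_i|.
|d| = [7, 1, 8, 5, 1, 3, 3, 6, 6, 1, 3, 3]
Step 2: Midrank |d_i| (ties get averaged ranks).
ranks: |7|->11, |1|->2, |8|->12, |5|->8, |1|->2, |3|->5.5, |3|->5.5, |6|->9.5, |6|->9.5, |1|->2, |3|->5.5, |3|->5.5
Step 3: Attach original signs; sum ranks with positive sign and with negative sign.
W+ = 11 + 12 + 8 + 5.5 + 5.5 + 5.5 = 47.5
W- = 2 + 2 + 9.5 + 9.5 + 2 + 5.5 = 30.5
(Check: W+ + W- = 78 should equal n(n+1)/2 = 78.)
Step 4: Test statistic W = min(W+, W-) = 30.5.
Step 5: Ties in |d|, so use the tie-corrected normal approximation.
        E[W] = n(n+1)/4 = 12*13/4 = 39.
        Tie groups: |d|=1 (t=3), |d|=3 (t=4), |d|=6 (t=2); sum(t^3 - t) = 90.
        Var[W] = n(n+1)(2n+1)/24 - sum(t^3-t)/48 = 3900/24 - 90/48 = 160.625.
        z = (W - E[W]) / sqrt(Var[W]) = (30.5 - 39) / 12.6738 = -0.6707.
        Two-sided p = 2*Phi(z) = 0.502427.
Step 6: alpha = 0.1. fail to reject H0.

W+ = 47.5, W- = 30.5, W = min = 30.5, p = 0.502427, fail to reject H0.


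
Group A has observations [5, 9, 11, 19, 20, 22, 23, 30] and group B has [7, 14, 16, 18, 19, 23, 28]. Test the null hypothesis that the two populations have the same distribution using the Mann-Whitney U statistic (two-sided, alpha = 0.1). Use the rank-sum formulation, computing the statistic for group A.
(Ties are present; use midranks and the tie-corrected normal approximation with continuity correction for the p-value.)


Step 1: Combine and sort all 15 observations; assign midranks.
sorted (value, group): (5,X), (7,Y), (9,X), (11,X), (14,Y), (16,Y), (18,Y), (19,X), (19,Y), (20,X), (22,X), (23,X), (23,Y), (28,Y), (30,X)
ranks: 5->1, 7->2, 9->3, 11->4, 14->5, 16->6, 18->7, 19->8.5, 19->8.5, 20->10, 22->11, 23->12.5, 23->12.5, 28->14, 30->15
Step 2: Rank sum for X: R1 = 1 + 3 + 4 + 8.5 + 10 + 11 + 12.5 + 15 = 65.
Step 3: U_X = R1 - n1(n1+1)/2 = 65 - 8*9/2 = 65 - 36 = 29.
       U_Y = n1*n2 - U_X = 56 - 29 = 27.
Step 4: Ties are present, so use the tie-corrected normal approximation (with continuity correction) for the p-value.
Step 5: p-value = 0.953775; compare to alpha = 0.1. fail to reject H0.

U_X = 29, p = 0.953775, fail to reject H0 at alpha = 0.1.


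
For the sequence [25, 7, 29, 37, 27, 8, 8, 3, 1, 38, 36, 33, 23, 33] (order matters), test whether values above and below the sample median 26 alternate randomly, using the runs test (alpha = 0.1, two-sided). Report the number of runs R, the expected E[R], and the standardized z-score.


Step 1: Compute median = 26; label A = above, B = below.
Labels in order: BBAAABBBBAAABA  (n_A = 7, n_B = 7)
Step 2: Count runs R = 6.
Step 3: Under H0 (random ordering), E[R] = 2*n_A*n_B/(n_A+n_B) + 1 = 2*7*7/14 + 1 = 8.0000.
        Var[R] = 2*n_A*n_B*(2*n_A*n_B - n_A - n_B) / ((n_A+n_B)^2 * (n_A+n_B-1)) = 8232/2548 = 3.2308.
        SD[R] = 1.7974.
Step 4: Continuity-corrected z = (R + 0.5 - E[R]) / SD[R] = (6 + 0.5 - 8.0000) / 1.7974 = -0.8345.
Step 5: Two-sided p-value via normal approximation = 2*(1 - Phi(|z|)) = 0.403986.
Step 6: alpha = 0.1. fail to reject H0.

R = 6, z = -0.8345, p = 0.403986, fail to reject H0.


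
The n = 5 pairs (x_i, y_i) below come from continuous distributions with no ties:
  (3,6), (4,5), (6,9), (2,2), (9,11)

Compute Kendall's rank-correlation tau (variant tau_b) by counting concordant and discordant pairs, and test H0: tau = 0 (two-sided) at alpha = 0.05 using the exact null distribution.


Step 1: Enumerate the 10 unordered pairs (i,j) with i<j and classify each by sign(x_j-x_i) * sign(y_j-y_i).
  (1,2):dx=+1,dy=-1->D; (1,3):dx=+3,dy=+3->C; (1,4):dx=-1,dy=-4->C; (1,5):dx=+6,dy=+5->C
  (2,3):dx=+2,dy=+4->C; (2,4):dx=-2,dy=-3->C; (2,5):dx=+5,dy=+6->C; (3,4):dx=-4,dy=-7->C
  (3,5):dx=+3,dy=+2->C; (4,5):dx=+7,dy=+9->C
Step 2: C = 9, D = 1, total pairs = 10.
Step 3: tau = (C - D)/(n(n-1)/2) = (9 - 1)/10 = 0.800000.
Step 4: Exact two-sided p-value (enumerate n! = 120 permutations of y under H0): p = 0.083333.
Step 5: alpha = 0.05. fail to reject H0.

tau_b = 0.8000 (C=9, D=1), p = 0.083333, fail to reject H0.


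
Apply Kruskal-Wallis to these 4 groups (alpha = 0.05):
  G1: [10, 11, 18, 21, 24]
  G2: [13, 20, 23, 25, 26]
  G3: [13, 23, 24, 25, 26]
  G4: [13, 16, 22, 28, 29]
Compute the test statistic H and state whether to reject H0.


Step 1: Combine all N = 20 observations and assign midranks.
sorted (value, group, rank): (10,G1,1), (11,G1,2), (13,G2,4), (13,G3,4), (13,G4,4), (16,G4,6), (18,G1,7), (20,G2,8), (21,G1,9), (22,G4,10), (23,G2,11.5), (23,G3,11.5), (24,G1,13.5), (24,G3,13.5), (25,G2,15.5), (25,G3,15.5), (26,G2,17.5), (26,G3,17.5), (28,G4,19), (29,G4,20)
Step 2: Sum ranks within each group.
R_1 = 32.5 (n_1 = 5)
R_2 = 56.5 (n_2 = 5)
R_3 = 62 (n_3 = 5)
R_4 = 59 (n_4 = 5)
Step 3: H = 12/(N(N+1)) * sum(R_i^2/n_i) - 3(N+1)
     = 12/(20*21) * (32.5^2/5 + 56.5^2/5 + 62^2/5 + 59^2/5) - 3*21
     = 0.028571 * 2314.7 - 63
     = 3.134286.
Step 4: Ties present; correction factor C = 1 - 48/(20^3 - 20) = 0.993985. Corrected H = 3.134286 / 0.993985 = 3.153253.
Step 5: Under H0, H ~ chi^2(3); p-value = 0.368595.
Step 6: alpha = 0.05. fail to reject H0.

H = 3.1533, df = 3, p = 0.368595, fail to reject H0.


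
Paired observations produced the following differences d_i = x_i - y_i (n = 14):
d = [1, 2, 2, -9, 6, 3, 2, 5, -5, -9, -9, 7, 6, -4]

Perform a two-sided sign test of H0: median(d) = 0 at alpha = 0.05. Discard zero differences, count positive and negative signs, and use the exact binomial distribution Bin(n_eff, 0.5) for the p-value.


Step 1: Discard zero differences. Original n = 14; n_eff = number of nonzero differences = 14.
Nonzero differences (with sign): +1, +2, +2, -9, +6, +3, +2, +5, -5, -9, -9, +7, +6, -4
Step 2: Count signs: positive = 9, negative = 5.
Step 3: Under H0: P(positive) = 0.5, so the number of positives S ~ Bin(14, 0.5).
Step 4: Two-sided exact p-value = sum of Bin(14,0.5) probabilities at or below the observed probability = 0.423950.
Step 5: alpha = 0.05. fail to reject H0.

n_eff = 14, pos = 9, neg = 5, p = 0.423950, fail to reject H0.


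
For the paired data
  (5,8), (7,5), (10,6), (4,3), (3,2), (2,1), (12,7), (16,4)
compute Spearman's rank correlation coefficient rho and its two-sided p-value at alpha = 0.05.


Step 1: Rank x and y separately (midranks; no ties here).
rank(x): 5->4, 7->5, 10->6, 4->3, 3->2, 2->1, 12->7, 16->8
rank(y): 8->8, 5->5, 6->6, 3->3, 2->2, 1->1, 7->7, 4->4
Step 2: d_i = R_x(i) - R_y(i); compute d_i^2.
  (4-8)^2=16, (5-5)^2=0, (6-6)^2=0, (3-3)^2=0, (2-2)^2=0, (1-1)^2=0, (7-7)^2=0, (8-4)^2=16
sum(d^2) = 32.
Step 3: rho = 1 - 6*32 / (8*(8^2 - 1)) = 1 - 192/504 = 0.619048.
Step 4: Under H0, t = rho * sqrt((n-2)/(1-rho^2)) = 1.9308 ~ t(6).
Step 5: Two-sided p-value from the t-distribution with 6 df = 0.101733.
Step 6: alpha = 0.05. fail to reject H0.

rho = 0.6190, p = 0.101733, fail to reject H0 at alpha = 0.05.


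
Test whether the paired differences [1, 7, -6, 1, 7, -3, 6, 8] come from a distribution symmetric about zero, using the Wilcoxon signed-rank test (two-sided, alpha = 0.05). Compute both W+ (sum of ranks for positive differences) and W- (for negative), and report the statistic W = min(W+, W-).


Step 1: Drop any zero differences (none here) and take |d_i|.
|d| = [1, 7, 6, 1, 7, 3, 6, 8]
Step 2: Midrank |d_i| (ties get averaged ranks).
ranks: |1|->1.5, |7|->6.5, |6|->4.5, |1|->1.5, |7|->6.5, |3|->3, |6|->4.5, |8|->8
Step 3: Attach original signs; sum ranks with positive sign and with negative sign.
W+ = 1.5 + 6.5 + 1.5 + 6.5 + 4.5 + 8 = 28.5
W- = 4.5 + 3 = 7.5
(Check: W+ + W- = 36 should equal n(n+1)/2 = 36.)
Step 4: Test statistic W = min(W+, W-) = 7.5.
Step 5: Ties in |d|, so use the tie-corrected normal approximation.
        E[W] = n(n+1)/4 = 8*9/4 = 18.
        Tie groups: |d|=1 (t=2), |d|=6 (t=2), |d|=7 (t=2); sum(t^3 - t) = 18.
        Var[W] = n(n+1)(2n+1)/24 - sum(t^3-t)/48 = 1224/24 - 18/48 = 50.625.
        z = (W - E[W]) / sqrt(Var[W]) = (7.5 - 18) / 7.1151 = -1.4757.
        Two-sided p = 2*Phi(z) = 0.140017.
Step 6: alpha = 0.05. fail to reject H0.

W+ = 28.5, W- = 7.5, W = min = 7.5, p = 0.140017, fail to reject H0.


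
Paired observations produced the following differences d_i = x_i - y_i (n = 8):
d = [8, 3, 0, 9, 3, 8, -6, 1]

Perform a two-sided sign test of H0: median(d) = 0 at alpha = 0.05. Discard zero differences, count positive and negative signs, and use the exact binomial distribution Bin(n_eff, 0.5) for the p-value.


Step 1: Discard zero differences. Original n = 8; n_eff = number of nonzero differences = 7.
Nonzero differences (with sign): +8, +3, +9, +3, +8, -6, +1
Step 2: Count signs: positive = 6, negative = 1.
Step 3: Under H0: P(positive) = 0.5, so the number of positives S ~ Bin(7, 0.5).
Step 4: Two-sided exact p-value = sum of Bin(7,0.5) probabilities at or below the observed probability = 0.125000.
Step 5: alpha = 0.05. fail to reject H0.

n_eff = 7, pos = 6, neg = 1, p = 0.125000, fail to reject H0.


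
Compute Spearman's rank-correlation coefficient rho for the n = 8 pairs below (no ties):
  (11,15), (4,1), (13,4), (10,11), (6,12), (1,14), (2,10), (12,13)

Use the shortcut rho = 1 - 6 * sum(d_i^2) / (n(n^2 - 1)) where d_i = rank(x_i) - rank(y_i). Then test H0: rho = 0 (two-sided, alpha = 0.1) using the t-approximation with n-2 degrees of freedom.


Step 1: Rank x and y separately (midranks; no ties here).
rank(x): 11->6, 4->3, 13->8, 10->5, 6->4, 1->1, 2->2, 12->7
rank(y): 15->8, 1->1, 4->2, 11->4, 12->5, 14->7, 10->3, 13->6
Step 2: d_i = R_x(i) - R_y(i); compute d_i^2.
  (6-8)^2=4, (3-1)^2=4, (8-2)^2=36, (5-4)^2=1, (4-5)^2=1, (1-7)^2=36, (2-3)^2=1, (7-6)^2=1
sum(d^2) = 84.
Step 3: rho = 1 - 6*84 / (8*(8^2 - 1)) = 1 - 504/504 = 0.000000.
Step 4: Under H0, t = rho * sqrt((n-2)/(1-rho^2)) = 0.0000 ~ t(6).
Step 5: Two-sided p-value from the t-distribution with 6 df = 1.000000.
Step 6: alpha = 0.1. fail to reject H0.

rho = 0.0000, p = 1.000000, fail to reject H0 at alpha = 0.1.


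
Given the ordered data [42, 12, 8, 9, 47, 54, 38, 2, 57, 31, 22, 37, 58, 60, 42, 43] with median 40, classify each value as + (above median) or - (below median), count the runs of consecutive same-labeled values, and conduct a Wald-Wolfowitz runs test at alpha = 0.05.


Step 1: Compute median = 40; label A = above, B = below.
Labels in order: ABBBAABBABBBAAAA  (n_A = 8, n_B = 8)
Step 2: Count runs R = 7.
Step 3: Under H0 (random ordering), E[R] = 2*n_A*n_B/(n_A+n_B) + 1 = 2*8*8/16 + 1 = 9.0000.
        Var[R] = 2*n_A*n_B*(2*n_A*n_B - n_A - n_B) / ((n_A+n_B)^2 * (n_A+n_B-1)) = 14336/3840 = 3.7333.
        SD[R] = 1.9322.
Step 4: Continuity-corrected z = (R + 0.5 - E[R]) / SD[R] = (7 + 0.5 - 9.0000) / 1.9322 = -0.7763.
Step 5: Two-sided p-value via normal approximation = 2*(1 - Phi(|z|)) = 0.437558.
Step 6: alpha = 0.05. fail to reject H0.

R = 7, z = -0.7763, p = 0.437558, fail to reject H0.


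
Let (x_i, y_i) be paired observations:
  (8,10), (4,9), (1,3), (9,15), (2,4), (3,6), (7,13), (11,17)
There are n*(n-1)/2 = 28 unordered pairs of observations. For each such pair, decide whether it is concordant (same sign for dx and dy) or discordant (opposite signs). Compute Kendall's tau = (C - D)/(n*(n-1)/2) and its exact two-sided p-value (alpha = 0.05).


Step 1: Enumerate the 28 unordered pairs (i,j) with i<j and classify each by sign(x_j-x_i) * sign(y_j-y_i).
  (1,2):dx=-4,dy=-1->C; (1,3):dx=-7,dy=-7->C; (1,4):dx=+1,dy=+5->C; (1,5):dx=-6,dy=-6->C
  (1,6):dx=-5,dy=-4->C; (1,7):dx=-1,dy=+3->D; (1,8):dx=+3,dy=+7->C; (2,3):dx=-3,dy=-6->C
  (2,4):dx=+5,dy=+6->C; (2,5):dx=-2,dy=-5->C; (2,6):dx=-1,dy=-3->C; (2,7):dx=+3,dy=+4->C
  (2,8):dx=+7,dy=+8->C; (3,4):dx=+8,dy=+12->C; (3,5):dx=+1,dy=+1->C; (3,6):dx=+2,dy=+3->C
  (3,7):dx=+6,dy=+10->C; (3,8):dx=+10,dy=+14->C; (4,5):dx=-7,dy=-11->C; (4,6):dx=-6,dy=-9->C
  (4,7):dx=-2,dy=-2->C; (4,8):dx=+2,dy=+2->C; (5,6):dx=+1,dy=+2->C; (5,7):dx=+5,dy=+9->C
  (5,8):dx=+9,dy=+13->C; (6,7):dx=+4,dy=+7->C; (6,8):dx=+8,dy=+11->C; (7,8):dx=+4,dy=+4->C
Step 2: C = 27, D = 1, total pairs = 28.
Step 3: tau = (C - D)/(n(n-1)/2) = (27 - 1)/28 = 0.928571.
Step 4: Exact two-sided p-value (enumerate n! = 40320 permutations of y under H0): p = 0.000397.
Step 5: alpha = 0.05. reject H0.

tau_b = 0.9286 (C=27, D=1), p = 0.000397, reject H0.


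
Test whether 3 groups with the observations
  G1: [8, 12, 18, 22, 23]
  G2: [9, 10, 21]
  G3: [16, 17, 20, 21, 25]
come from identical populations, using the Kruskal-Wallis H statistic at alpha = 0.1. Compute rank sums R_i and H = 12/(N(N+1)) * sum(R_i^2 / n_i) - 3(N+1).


Step 1: Combine all N = 13 observations and assign midranks.
sorted (value, group, rank): (8,G1,1), (9,G2,2), (10,G2,3), (12,G1,4), (16,G3,5), (17,G3,6), (18,G1,7), (20,G3,8), (21,G2,9.5), (21,G3,9.5), (22,G1,11), (23,G1,12), (25,G3,13)
Step 2: Sum ranks within each group.
R_1 = 35 (n_1 = 5)
R_2 = 14.5 (n_2 = 3)
R_3 = 41.5 (n_3 = 5)
Step 3: H = 12/(N(N+1)) * sum(R_i^2/n_i) - 3(N+1)
     = 12/(13*14) * (35^2/5 + 14.5^2/3 + 41.5^2/5) - 3*14
     = 0.065934 * 659.533 - 42
     = 1.485714.
Step 4: Ties present; correction factor C = 1 - 6/(13^3 - 13) = 0.997253. Corrected H = 1.485714 / 0.997253 = 1.489807.
Step 5: Under H0, H ~ chi^2(2); p-value = 0.474780.
Step 6: alpha = 0.1. fail to reject H0.

H = 1.4898, df = 2, p = 0.474780, fail to reject H0.
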